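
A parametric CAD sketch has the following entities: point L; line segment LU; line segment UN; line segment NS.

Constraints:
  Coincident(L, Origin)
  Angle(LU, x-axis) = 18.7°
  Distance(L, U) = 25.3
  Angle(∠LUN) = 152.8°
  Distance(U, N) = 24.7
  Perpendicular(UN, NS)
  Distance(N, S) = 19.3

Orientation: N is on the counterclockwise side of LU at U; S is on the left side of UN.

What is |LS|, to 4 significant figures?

47.83

L is at the origin; LU runs at 18.7° with length 25.3, so U = 25.3·(cos 18.7°, sin 18.7°) = (23.96, 8.112). ∠LUN = 152.8°, so UN runs at 18.7° + (180° − 152.8°) = 45.90° from the x-axis; with |UN| = 24.7, N = U + 24.7·(cos 45.90°, sin 45.90°) = (41.15, 25.85). The perpendicularity gives NS at right angles to UN; with |NS| = 19.3 on the left of UN, S = N + 19.3·(-0.7181, 0.6959) = (27.29, 39.28). Then |LS| = |S − L| = 47.83.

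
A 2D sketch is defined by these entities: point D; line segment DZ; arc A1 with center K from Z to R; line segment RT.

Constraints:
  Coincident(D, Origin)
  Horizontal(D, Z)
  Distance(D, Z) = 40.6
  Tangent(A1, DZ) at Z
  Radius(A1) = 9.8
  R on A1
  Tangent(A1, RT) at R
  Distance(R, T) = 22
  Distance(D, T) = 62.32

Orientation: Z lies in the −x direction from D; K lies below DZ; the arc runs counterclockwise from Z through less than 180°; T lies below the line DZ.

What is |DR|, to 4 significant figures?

50.71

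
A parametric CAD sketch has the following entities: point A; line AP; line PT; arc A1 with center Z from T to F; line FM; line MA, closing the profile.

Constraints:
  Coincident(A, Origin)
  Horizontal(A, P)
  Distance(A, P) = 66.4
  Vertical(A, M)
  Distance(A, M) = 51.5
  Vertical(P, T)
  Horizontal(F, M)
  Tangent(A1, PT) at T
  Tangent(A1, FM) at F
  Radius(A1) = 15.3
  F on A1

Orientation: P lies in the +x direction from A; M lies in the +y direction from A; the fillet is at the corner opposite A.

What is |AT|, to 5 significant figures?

75.627

A is at the origin; AP is horizontal with |AP| = 66.4 and P on the +x side, so P = (66.400, 0.0000). A and M share the same x with |AM| = 51.5 and M on the +y side, so M = (0.0000, 51.500). The virtual corner opposite A is at (66.400, 51.500). Since A1 is tangent to PT there, ZT ⟂ PT and the tangent condition forces ZF to be normal to FM, with radius 15.3, so the center Z sits 15.3 in from both sides at Z = (51.100, 36.200). That places the tangent points at T = (66.400, 36.200) on PT and F = (51.100, 51.500) on FM. Then |AT| = |T − A| = 75.627.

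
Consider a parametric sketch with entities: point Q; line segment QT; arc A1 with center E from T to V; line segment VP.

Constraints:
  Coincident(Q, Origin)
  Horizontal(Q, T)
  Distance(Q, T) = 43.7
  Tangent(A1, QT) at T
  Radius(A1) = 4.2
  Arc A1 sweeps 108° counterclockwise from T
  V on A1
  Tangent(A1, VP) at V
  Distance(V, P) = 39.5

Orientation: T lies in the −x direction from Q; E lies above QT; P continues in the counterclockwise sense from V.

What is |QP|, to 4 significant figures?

67.45

On A1, T sits at bearing -90° from E; a 108° counterclockwise sweep puts V at bearing 18°, so V = E + 4.2·(cos 18°, sin 18°) = (-39.71, 5.498). Since A1 is tangent to VP there, EV ⟂ VP, so VP runs along (−sin 18°, cos 18°); with |VP| = 39.5, P = (-51.91, 43.06). Then |QP| = |P − Q| = 67.45.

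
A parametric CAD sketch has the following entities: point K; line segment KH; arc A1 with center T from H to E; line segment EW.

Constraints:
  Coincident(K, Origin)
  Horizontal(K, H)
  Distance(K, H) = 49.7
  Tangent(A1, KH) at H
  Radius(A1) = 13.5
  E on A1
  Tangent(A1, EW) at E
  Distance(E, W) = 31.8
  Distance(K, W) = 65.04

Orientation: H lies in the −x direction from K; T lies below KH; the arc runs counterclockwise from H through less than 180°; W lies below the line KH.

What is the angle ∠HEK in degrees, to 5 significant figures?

42.336°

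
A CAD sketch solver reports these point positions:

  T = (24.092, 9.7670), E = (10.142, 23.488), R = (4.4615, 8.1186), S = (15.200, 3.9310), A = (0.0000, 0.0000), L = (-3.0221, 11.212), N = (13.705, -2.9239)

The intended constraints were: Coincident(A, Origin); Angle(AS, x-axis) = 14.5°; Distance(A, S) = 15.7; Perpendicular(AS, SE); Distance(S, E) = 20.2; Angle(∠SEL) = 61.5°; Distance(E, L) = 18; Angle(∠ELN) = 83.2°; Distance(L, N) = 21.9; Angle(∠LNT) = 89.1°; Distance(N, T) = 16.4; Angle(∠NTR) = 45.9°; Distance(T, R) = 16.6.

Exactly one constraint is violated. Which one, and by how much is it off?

Distance(T, R) = 16.6 — off by 3.10.

A = (0.00, 0.00) ✓; AS at 14.50° ✓; |AS| = 15.70 ✓; ∠(AS, SE) = 90.00° ✓; |SE| = 20.20 ✓; ∠SEL = 61.50° ✓; |EL| = 18.00 ✓; ∠ELN = 83.20° ✓; |LN| = 21.90 ✓; ∠LNT = 89.10° ✓; |NT| = 16.40 ✓; ∠NTR = 45.90° ✓; |TR| = 19.70 ✗.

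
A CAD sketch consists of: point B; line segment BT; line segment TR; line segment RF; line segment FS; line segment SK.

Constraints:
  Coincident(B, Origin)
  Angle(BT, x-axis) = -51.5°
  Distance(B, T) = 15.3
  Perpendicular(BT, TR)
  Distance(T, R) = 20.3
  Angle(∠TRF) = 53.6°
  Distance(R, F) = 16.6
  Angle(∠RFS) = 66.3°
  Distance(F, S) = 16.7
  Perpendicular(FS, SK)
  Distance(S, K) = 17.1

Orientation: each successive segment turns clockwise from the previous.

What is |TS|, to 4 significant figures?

2.400

∠TRF = 53.6° gives RF at 92.10° from the x-axis; with |RF| = 16.6, F = (-6.971, -8.022). ∠RFS = 66.3° gives FS at -21.60° from the x-axis; with |FS| = 16.7, S = (8.557, -14.17). Then |TS| = |S − T| = 2.400.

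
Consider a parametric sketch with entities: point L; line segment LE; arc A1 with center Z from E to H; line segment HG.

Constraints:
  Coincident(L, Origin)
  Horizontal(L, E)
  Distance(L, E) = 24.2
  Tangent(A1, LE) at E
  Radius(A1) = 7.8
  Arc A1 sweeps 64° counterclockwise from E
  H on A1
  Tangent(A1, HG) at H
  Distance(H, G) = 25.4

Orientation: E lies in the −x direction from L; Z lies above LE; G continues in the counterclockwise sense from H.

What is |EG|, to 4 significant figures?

32.71

L is at the origin; L and E share the same y with |LE| = 24.2 and E on the −x side, so E = (-24.20, 0.000). A1 meets LE tangentially, so ZE is at right angles to LE, so Z = E + (0, 7.8) = (-24.20, 7.800). On A1, E sits at bearing -90° from Z; a 64° counterclockwise sweep puts H at bearing -26°, so H = Z + 7.8·(cos -26°, sin -26°) = (-17.19, 4.381). Since A1 is tangent to HG there, ZH ⟂ HG, so HG runs along (−sin -26°, cos -26°); with |HG| = 25.4, G = (-6.055, 27.21). Then |EG| = |G − E| = 32.71.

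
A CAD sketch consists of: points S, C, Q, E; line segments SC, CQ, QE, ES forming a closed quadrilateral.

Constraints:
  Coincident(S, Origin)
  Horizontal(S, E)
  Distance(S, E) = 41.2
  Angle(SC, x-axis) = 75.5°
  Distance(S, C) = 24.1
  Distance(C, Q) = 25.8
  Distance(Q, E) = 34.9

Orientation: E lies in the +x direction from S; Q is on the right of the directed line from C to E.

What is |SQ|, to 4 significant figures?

6.846

S is at the origin; S and E share the same y with |SE| = 41.2 and E in +x, so E = (41.2, 0). SC runs at 75.5° with |SC| = 24.1, so C = (6.034, 23.33). Q is determined by |CQ| = 25.8 and |QE| = 34.9 together: it lies at the intersection of circle(C, 25.8) and circle(E, 34.9). With |CE| = 42.20, the foot of the radical line on CE is 14.56 from C and the perpendicular offset is √(25.8² − 14.56²) = 21.30. Taking the right-of-CE solution: Q = (6.387, -2.465).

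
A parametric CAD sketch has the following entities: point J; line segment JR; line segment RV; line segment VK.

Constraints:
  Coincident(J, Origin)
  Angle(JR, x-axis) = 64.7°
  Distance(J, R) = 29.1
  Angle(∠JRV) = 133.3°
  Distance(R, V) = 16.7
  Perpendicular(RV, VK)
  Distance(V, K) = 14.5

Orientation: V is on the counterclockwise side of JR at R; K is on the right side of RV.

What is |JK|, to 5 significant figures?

51.154

J is at the origin; JR runs at 64.7° with length 29.1, so R = 29.1·(cos 64.7°, sin 64.7°) = (12.436, 26.309). ∠JRV = 133.3°, so RV runs at 64.7° + (180° − 133.3°) = 111.40° from the x-axis; with |RV| = 16.7, V = R + 16.7·(cos 111.40°, sin 111.40°) = (6.3427, 41.857). RV ⟂ VK; with |VK| = 14.5 on the right of RV, K = V + 14.5·(0.93106, 0.36488) = (19.843, 47.148). Then |JK| = |K − J| = 51.154.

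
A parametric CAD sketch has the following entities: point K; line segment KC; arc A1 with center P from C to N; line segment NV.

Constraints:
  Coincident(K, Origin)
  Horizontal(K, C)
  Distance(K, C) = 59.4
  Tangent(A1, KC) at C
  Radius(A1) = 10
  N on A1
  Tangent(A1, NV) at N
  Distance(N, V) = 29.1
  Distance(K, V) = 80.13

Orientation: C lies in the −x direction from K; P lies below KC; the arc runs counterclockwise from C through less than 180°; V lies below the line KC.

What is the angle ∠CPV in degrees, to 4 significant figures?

159.7°

Checks: |PN| = 10.00 ✓; ∠(PN, NV) = 90.00° ✓; |NV| = 29.10 ✓; |KV| = 80.13 ✓.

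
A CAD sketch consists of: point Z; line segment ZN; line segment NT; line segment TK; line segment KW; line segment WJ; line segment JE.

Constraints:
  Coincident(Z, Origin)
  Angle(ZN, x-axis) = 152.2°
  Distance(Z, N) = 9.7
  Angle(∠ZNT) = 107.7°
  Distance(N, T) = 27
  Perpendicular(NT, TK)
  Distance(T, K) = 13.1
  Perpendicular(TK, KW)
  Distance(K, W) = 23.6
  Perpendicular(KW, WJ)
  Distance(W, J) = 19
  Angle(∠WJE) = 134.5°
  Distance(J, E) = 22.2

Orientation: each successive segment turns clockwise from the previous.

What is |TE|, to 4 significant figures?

22.82

The perpendicularity gives WJ at right angles to KW, so WJ runs at 169.9°; with |WJ| = 19.0, J = (-13.79, 8.906). ∠WJE = 134.5° gives JE at 124.4° from the x-axis; with |JE| = 22.2, E = (-26.34, 27.22). Then |TE| = |E − T| = 22.82.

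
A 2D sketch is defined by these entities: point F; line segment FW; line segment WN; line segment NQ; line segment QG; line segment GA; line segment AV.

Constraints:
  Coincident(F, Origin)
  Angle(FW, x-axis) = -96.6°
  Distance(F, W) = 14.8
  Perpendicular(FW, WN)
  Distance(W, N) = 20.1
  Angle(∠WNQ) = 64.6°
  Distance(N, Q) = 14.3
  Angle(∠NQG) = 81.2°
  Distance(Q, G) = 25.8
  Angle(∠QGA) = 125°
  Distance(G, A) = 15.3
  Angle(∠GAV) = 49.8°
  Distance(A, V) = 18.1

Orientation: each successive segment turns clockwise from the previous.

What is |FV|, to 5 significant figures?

21.184

F is at the origin; FW runs at -96.6° with length 14.8, so W = (-1.7011, -14.702). FW is perpendicular to WN, so WN runs at 173.40°; with |WN| = 20.1, N = (-21.668, -12.392). ∠WNQ = 64.6° gives NQ at 58.000° from the x-axis; with |NQ| = 14.3, Q = (-14.090, -0.26459). ∠NQG = 81.2° gives QG at -40.800° from the x-axis; with |QG| = 25.8, G = (5.4405, -17.123). ∠QGA = 125.0° gives GA at -95.800° from the x-axis; with |GA| = 15.3, A = (3.8943, -32.345). ∠GAV = 49.8° gives AV at 134.00° from the x-axis; with |AV| = 18.1, V = (-8.6790, -19.324). Then |FV| = |V − F| = 21.184.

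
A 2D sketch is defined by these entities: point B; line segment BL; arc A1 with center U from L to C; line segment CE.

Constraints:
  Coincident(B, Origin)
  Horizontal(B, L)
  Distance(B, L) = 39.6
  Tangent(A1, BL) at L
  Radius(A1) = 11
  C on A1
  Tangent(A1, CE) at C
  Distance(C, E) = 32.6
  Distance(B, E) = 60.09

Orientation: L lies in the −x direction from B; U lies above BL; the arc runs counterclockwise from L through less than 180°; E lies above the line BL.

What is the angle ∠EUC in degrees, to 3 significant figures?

71.4°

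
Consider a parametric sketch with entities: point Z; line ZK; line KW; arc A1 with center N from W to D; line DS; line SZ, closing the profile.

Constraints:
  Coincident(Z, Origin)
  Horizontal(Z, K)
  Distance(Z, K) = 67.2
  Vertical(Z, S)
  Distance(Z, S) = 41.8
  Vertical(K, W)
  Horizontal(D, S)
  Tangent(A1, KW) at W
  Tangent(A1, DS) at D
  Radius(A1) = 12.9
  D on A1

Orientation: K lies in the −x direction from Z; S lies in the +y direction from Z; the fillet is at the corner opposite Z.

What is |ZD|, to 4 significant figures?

68.53

Z is at the origin; Z and K share the same y with |ZK| = 67.2 and K on the −x side, so K = (-67.20, 0.000). Z and S share the same x with |ZS| = 41.8 and S on the +y side, so S = (0.000, 41.80). The virtual corner opposite Z is at (-67.20, 41.80). A1 meets KW tangentially, so NW is at right angles to KW and since A1 is tangent to DS there, ND ⟂ DS, with radius 12.9, so the center N sits 12.9 in from both sides at N = (-54.30, 28.90). That places the tangent points at W = (-67.20, 28.90) on KW and D = (-54.30, 41.80) on DS. Then |ZD| = |D − Z| = 68.53.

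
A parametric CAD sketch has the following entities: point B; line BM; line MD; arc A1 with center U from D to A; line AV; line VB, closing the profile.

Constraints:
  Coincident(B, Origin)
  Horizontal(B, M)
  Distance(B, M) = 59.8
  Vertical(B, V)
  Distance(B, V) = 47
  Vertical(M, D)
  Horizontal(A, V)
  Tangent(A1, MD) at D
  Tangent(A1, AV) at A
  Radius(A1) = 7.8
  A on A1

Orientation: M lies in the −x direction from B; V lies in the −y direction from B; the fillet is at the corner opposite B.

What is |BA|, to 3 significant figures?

70.1

B is at the origin; BM is horizontal with |BM| = 59.8 and M on the −x side, so M = (-59.8, 0.00). B and V share the same x with |BV| = 47.0 and V on the −y side, so V = (0.00, -47.0). The virtual corner opposite B is at (-59.8, -47.0). Since A1 is tangent to MD there, UD ⟂ MD and since A1 is tangent to AV there, UA ⟂ AV, with radius 7.8, so the center U sits 7.8 in from both sides at U = (-52.0, -39.2). That places the tangent points at D = (-59.8, -39.2) on MD and A = (-52.0, -47.0) on AV. Then |BA| = |A − B| = 70.1.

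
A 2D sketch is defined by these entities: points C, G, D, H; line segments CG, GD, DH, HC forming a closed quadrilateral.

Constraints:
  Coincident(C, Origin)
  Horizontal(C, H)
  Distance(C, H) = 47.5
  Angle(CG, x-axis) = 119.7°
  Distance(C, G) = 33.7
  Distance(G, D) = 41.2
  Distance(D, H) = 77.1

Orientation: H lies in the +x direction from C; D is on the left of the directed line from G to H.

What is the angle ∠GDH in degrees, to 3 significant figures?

65.2°

Checks: |CH| = 47.50 ✓; |CG| = 33.70 ✓; |GD| = 41.20 ✓; |DH| = 77.10 ✓.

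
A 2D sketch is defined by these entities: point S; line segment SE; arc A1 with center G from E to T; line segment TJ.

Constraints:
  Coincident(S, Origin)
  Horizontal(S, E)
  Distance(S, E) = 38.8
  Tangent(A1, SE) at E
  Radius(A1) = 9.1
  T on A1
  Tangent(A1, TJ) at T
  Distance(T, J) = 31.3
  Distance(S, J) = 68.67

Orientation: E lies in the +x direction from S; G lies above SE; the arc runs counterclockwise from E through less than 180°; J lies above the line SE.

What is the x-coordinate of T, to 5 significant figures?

47.163

S is at the origin; S and E share the same y with |SE| = 38.8 and E on the +x side, so E = (38.800, 0.0000). Since A1 is tangent to SE there, GE ⟂ SE, so G = E + (0, 9.1) = (38.800, 9.1000). Since GT ⟂ TJ (tangency), |GJ| = √(9.1² + 31.3²) = 32.596 regardless of where T sits on A1. So J lies on both circle(S, 68.67) and circle(G, 32.596); the above-SE intersection is J = (59.504, 34.277). T is the foot of the tangent from J: T = (47.163, 5.5121).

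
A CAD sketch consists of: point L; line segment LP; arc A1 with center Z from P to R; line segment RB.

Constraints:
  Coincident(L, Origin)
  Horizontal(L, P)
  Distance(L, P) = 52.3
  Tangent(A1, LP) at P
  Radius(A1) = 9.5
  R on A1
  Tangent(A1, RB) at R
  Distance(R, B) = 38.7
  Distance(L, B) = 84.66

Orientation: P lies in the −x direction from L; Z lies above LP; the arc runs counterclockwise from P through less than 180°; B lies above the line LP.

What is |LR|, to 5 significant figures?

48.239

L is at the origin; L and P share the same y with |LP| = 52.3 and P on the −x side, so P = (-52.300, 0.0000). Tangency of A1 to LP means the radius ZP is perpendicular to LP, so Z = P + (0, 9.5) = (-52.300, 9.5000). Since ZR ⟂ RB (tangency), |ZB| = √(9.5² + 38.7²) = 39.849 regardless of where R sits on A1. So B lies on both circle(L, 84.66) and circle(Z, 39.849); the above-LP intersection is B = (-72.375, 43.923). R is the foot of the tangent from B: R = (-45.471, 16.104).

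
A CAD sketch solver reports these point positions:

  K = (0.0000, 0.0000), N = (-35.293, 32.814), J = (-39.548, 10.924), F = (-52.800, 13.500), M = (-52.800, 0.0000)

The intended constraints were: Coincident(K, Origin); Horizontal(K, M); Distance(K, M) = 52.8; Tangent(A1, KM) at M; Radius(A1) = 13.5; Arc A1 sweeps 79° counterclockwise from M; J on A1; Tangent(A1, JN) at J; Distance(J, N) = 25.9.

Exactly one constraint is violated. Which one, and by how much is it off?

Distance(J, N) = 25.9 — off by 3.60.

K = (0.00, 0.00) ✓; K.y = 0.00, M.y = 0.00 ✓; |KM| = 52.80 ✓; ∠(FM, MK) = 90.00° ✓; |FM| = 13.50 ✓; bearing(F→J) − bearing(F→M) = 79.00° ✓; |FJ| = 13.50 ✓; ∠(FJ, JN) = 90.00° ✓; |JN| = 22.30 ✗.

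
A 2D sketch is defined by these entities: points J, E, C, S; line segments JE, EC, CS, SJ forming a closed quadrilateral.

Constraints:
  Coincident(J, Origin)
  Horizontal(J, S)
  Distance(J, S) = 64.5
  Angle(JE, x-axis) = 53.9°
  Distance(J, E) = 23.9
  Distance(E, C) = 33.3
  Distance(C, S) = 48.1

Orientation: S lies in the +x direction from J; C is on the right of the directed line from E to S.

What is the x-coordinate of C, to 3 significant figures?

18.4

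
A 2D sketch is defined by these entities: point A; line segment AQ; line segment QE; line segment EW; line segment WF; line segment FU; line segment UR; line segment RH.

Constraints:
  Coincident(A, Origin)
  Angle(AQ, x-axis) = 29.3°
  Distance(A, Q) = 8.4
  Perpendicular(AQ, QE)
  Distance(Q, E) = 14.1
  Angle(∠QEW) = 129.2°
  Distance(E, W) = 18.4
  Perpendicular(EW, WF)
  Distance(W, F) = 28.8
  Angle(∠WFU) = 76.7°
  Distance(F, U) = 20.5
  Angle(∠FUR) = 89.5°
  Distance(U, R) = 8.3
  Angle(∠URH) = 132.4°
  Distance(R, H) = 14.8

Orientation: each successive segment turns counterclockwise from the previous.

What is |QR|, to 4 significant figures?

10.64

A is at the origin; AQ runs at 29.3° with length 8.4, so Q = (7.325, 4.111). AQ is perpendicular to QE, so QE runs at 119.3°; with |QE| = 14.1, E = (0.4251, 16.41). ∠QEW = 129.2° gives EW at 170.1° from the x-axis; with |EW| = 18.4, W = (-17.70, 19.57). EW is perpendicular to WF, so WF runs at -99.90°; with |WF| = 28.8, F = (-22.65, -8.801). ∠WFU = 76.7° gives FU at 3.400° from the x-axis; with |FU| = 20.5, U = (-2.189, -7.585). ∠FUR = 89.5° gives UR at 93.90° from the x-axis; with |UR| = 8.3, R = (-2.753, 0.6959). Then |QR| = |R − Q| = 10.64.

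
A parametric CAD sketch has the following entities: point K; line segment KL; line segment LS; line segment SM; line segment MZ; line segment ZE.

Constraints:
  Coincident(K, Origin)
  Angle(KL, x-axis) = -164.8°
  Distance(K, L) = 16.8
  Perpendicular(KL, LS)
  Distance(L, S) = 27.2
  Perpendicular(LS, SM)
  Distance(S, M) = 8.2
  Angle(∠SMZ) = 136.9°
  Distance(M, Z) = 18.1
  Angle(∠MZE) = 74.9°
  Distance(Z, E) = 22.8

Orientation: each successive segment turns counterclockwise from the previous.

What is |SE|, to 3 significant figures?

24.5

K is at the origin; KL runs at -164.8° with length 16.8, so L = (-16.2, -4.40). KL ⟂ LS, so LS runs at -74.8°; with |LS| = 27.2, S = (-9.08, -30.7). LS is perpendicular to SM, so SM runs at 15.2°; with |SM| = 8.2, M = (-1.17, -28.5). ∠SMZ = 136.9° gives MZ at 58.3° from the x-axis; with |MZ| = 18.1, Z = (8.34, -13.1). ∠MZE = 74.9° gives ZE at 163° from the x-axis; with |ZE| = 22.8, E = (-13.5, -6.59). Then |SE| = |E − S| = 24.5.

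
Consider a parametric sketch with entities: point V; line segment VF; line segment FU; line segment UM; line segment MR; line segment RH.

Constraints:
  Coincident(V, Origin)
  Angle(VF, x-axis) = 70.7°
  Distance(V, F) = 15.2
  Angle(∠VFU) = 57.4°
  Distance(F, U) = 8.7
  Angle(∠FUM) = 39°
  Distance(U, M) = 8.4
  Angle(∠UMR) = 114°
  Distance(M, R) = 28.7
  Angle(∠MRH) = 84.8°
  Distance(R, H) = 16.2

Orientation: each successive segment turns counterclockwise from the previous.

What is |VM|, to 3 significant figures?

9.63

V is at the origin; VF runs at 70.7° with length 15.2, so F = (5.02, 14.3). ∠VFU = 57.4° gives FU at -167° from the x-axis; with |FU| = 8.7, U = (-3.44, 12.3). ∠FUM = 39.0° gives UM at -25.7° from the x-axis; with |UM| = 8.4, M = (4.13, 8.70). Then |VM| = |M − V| = 9.63.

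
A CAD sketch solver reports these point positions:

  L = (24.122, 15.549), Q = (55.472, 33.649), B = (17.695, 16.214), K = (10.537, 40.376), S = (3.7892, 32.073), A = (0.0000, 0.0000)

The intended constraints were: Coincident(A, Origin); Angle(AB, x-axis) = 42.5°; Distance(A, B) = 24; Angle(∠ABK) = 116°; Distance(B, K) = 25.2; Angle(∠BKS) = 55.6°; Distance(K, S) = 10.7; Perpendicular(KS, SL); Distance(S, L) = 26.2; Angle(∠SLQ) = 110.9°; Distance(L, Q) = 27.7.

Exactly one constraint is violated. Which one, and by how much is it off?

Distance(L, Q) = 27.7 — off by 8.50.

A = (0.00, 0.00) ✓; AB at 42.50° ✓; |AB| = 24.00 ✓; ∠ABK = 116.0° ✓; |BK| = 25.20 ✓; ∠BKS = 55.60° ✓; |KS| = 10.70 ✓; ∠(KS, SL) = 90.00° ✓; |SL| = 26.20 ✓; ∠SLQ = 110.9° ✓; |LQ| = 36.20 ✗.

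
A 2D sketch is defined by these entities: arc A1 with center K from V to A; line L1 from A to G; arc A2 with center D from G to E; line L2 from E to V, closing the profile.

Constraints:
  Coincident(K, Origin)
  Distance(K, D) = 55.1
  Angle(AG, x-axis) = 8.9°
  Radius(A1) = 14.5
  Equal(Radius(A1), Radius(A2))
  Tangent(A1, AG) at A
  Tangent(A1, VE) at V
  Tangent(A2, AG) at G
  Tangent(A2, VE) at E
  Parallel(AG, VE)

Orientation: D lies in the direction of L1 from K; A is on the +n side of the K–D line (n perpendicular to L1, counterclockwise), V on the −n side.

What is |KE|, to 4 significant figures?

56.98

The slot axis is L1's direction at 8.9°, so u = (cos 8.9°, sin 8.9°) = (0.9880, 0.1547) and n = (−sin 8.9°, cos 8.9°) = (-0.1547, 0.9880). K is at the origin and D lies 55.1 along u from K, so D = 55.1·u = (54.44, 8.525). Tangency of A1 to both parallel lines with radius 14.5 puts A and V at K ± 14.5·n: A = (-2.243, 14.33), V = (2.243, -14.33). Equal radii place G and E the same way about D: G = D + 14.5·n = (52.19, 22.85), E = D − 14.5·n = (56.68, -5.801). Then |KE| = |E − K| = 56.98.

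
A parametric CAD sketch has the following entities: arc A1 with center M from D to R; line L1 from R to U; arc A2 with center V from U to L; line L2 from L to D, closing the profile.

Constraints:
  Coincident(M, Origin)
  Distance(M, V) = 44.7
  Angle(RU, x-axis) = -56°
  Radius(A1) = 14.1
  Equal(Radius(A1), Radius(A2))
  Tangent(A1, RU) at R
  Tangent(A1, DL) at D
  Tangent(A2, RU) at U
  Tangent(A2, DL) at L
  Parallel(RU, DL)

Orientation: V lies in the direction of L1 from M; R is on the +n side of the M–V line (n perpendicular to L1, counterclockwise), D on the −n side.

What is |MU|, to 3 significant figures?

46.9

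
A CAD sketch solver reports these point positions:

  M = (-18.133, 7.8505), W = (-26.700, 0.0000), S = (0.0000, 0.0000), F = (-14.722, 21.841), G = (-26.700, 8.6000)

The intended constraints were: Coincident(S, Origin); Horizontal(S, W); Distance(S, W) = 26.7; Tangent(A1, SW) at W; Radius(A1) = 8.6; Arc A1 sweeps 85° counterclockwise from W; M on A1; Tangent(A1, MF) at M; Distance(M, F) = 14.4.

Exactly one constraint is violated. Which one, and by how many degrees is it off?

Tangent(A1, MF) at M — off by 8.70°.

S = (0.00, 0.00) ✓; S.y = 0.00, W.y = 0.00 ✓; |SW| = 26.70 ✓; ∠(GW, WS) = 90.00° ✓; |GW| = 8.600 ✓; bearing(G→M) − bearing(G→W) = 85.00° ✓; |GM| = 8.600 ✓; ∠(GM, MF) = 98.70° ✗; |MF| = 14.40 ✓.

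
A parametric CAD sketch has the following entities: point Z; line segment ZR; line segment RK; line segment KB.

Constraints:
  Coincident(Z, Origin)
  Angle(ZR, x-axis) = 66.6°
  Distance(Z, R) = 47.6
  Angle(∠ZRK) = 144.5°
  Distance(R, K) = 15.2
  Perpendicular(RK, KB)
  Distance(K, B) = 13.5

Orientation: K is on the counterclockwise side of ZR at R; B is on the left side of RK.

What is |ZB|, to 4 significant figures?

55.77

∠ZRK = 144.5°, so RK runs at 66.6° + (180° − 144.5°) = 102.1° from the x-axis; with |RK| = 15.2, K = R + 15.2·(cos 102.1°, sin 102.1°) = (15.72, 58.55). The perpendicularity gives KB at right angles to RK; with |KB| = 13.5 on the left of RK, B = K + 13.5·(-0.9778, -0.2096) = (2.518, 55.72). Then |ZB| = |B − Z| = 55.77.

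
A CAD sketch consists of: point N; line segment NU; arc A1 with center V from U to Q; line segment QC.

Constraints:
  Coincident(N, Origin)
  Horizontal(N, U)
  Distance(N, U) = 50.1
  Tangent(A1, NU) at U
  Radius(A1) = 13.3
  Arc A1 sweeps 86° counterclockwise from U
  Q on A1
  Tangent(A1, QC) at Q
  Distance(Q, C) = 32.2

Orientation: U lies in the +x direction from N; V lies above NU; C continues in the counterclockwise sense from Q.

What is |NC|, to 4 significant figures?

79.28

N is at the origin; NU is horizontal with |NU| = 50.1 and U on the +x side, so U = (50.10, 0.000). The tangent condition forces VU to be normal to NU, so V = U + (0, 13.3) = (50.10, 13.30). On A1, U sits at bearing -90° from V; an 86° counterclockwise sweep puts Q at bearing -4°, so Q = V + 13.3·(cos -4°, sin -4°) = (63.37, 12.37). A1 meets QC tangentially, so VQ is at right angles to QC, so QC runs along (−sin -4°, cos -4°); with |QC| = 32.2, C = (65.61, 44.49). Then |NC| = |C − N| = 79.28.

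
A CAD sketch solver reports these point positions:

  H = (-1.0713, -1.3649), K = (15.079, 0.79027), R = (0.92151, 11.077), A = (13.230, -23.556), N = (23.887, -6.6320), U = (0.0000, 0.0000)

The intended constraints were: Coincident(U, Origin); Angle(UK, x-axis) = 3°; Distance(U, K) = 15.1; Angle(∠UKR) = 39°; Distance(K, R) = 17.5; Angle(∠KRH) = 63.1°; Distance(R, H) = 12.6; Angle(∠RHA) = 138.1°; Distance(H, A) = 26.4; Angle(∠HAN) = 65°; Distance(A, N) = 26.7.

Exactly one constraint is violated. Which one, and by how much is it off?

Distance(A, N) = 26.7 — off by 6.70.

U = (0.00, 0.00) ✓; UK at 3.000° ✓; |UK| = 15.10 ✓; ∠UKR = 39.00° ✓; |KR| = 17.50 ✓; ∠KRH = 63.10° ✓; |RH| = 12.60 ✓; ∠RHA = 138.1° ✓; |HA| = 26.40 ✓; ∠HAN = 65.00° ✓; |AN| = 20.00 ✗.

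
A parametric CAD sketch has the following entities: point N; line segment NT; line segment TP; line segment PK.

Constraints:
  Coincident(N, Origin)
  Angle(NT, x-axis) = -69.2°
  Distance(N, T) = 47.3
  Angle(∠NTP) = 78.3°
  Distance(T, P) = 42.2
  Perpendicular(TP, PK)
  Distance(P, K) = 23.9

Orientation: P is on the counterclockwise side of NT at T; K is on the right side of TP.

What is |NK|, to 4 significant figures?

77.42

∠NTP = 78.3°, so TP runs at -69.2° + (180° − 78.3°) = 32.50° from the x-axis; with |TP| = 42.2, P = T + 42.2·(cos 32.50°, sin 32.50°) = (52.39, -21.54). The perpendicularity gives PK at right angles to TP; with |PK| = 23.9 on the right of TP, K = P + 23.9·(0.5373, -0.8434) = (65.23, -41.70). Then |NK| = |K − N| = 77.42.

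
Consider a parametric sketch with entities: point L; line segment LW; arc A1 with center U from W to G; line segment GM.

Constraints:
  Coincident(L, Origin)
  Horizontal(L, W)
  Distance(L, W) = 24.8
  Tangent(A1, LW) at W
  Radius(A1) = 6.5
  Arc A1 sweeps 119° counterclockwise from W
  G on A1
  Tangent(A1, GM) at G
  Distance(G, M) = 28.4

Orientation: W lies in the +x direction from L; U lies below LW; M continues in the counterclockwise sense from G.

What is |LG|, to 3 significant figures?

21.4

The tangent condition forces UW to be normal to LW, so U = W + (0, -6.5) = (24.8, -6.50). On A1, W sits at bearing 90° from U; a 119° counterclockwise sweep puts G at bearing 209°, so G = U + 6.5·(cos 209°, sin 209°) = (19.1, -9.65). Then |LG| = |G − L| = 21.4.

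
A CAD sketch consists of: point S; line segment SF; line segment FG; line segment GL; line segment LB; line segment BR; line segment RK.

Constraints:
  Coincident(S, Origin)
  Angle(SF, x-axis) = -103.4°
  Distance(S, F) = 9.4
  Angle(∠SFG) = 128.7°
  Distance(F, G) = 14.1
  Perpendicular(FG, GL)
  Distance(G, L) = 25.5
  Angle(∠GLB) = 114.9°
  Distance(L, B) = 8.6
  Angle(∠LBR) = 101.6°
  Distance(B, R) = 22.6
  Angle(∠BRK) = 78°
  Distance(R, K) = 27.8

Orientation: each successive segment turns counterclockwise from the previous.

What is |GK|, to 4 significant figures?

4.094

∠LBR = 101.6° gives BR at -178.6° from the x-axis; with |BR| = 22.6, R = (2.077, 3.222). ∠BRK = 78.0° gives RK at -76.60° from the x-axis; with |RK| = 27.8, K = (8.519, -23.82). Then |GK| = |K − G| = 4.094.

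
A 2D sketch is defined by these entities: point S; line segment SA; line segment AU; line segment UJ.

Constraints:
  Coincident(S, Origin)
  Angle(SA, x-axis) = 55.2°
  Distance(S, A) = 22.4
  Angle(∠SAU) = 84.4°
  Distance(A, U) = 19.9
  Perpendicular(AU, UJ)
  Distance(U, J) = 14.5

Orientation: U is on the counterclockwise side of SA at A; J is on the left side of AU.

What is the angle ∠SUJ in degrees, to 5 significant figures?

38.471°

S is at the origin; SA runs at 55.2° with length 22.4, so A = 22.4·(cos 55.2°, sin 55.2°) = (12.784, 18.394). ∠SAU = 84.4°, so AU runs at 55.2° + (180° − 84.4°) = 150.80° from the x-axis; with |AU| = 19.9, U = A + 19.9·(cos 150.80°, sin 150.80°) = (-4.5872, 28.102). The perpendicularity gives UJ at right angles to AU; with |UJ| = 14.5 on the left of AU, J = U + 14.5·(-0.48786, -0.87292) = (-11.661, 15.445). Then cos ∠SUJ = US·UJ / (|US||UJ|), giving 38.471°.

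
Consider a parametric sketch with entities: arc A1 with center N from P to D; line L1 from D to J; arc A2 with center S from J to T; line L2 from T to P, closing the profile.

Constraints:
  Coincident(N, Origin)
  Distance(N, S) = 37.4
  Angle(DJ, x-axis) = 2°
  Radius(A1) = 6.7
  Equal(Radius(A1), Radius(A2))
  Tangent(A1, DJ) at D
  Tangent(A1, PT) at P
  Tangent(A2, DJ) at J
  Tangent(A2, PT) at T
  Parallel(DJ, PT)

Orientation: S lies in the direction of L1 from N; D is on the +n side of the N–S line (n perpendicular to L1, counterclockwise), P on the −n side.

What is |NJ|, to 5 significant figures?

37.995

The slot axis is L1's direction at 2.0°, so u = (cos 2.0°, sin 2.0°) = (0.99939, 0.034899) and n = (−sin 2.0°, cos 2.0°) = (-0.034899, 0.99939). N is at the origin and S lies 37.4 along u from N, so S = 37.4·u = (37.377, 1.3052). Tangency of A1 to both parallel lines with radius 6.7 puts D and P at N ± 6.7·n: D = (-0.23383, 6.6959), P = (0.23383, -6.6959). Equal radii place J and T the same way about S: J = S + 6.7·n = (37.143, 8.0012), T = S − 6.7·n = (37.611, -5.3907). Then |NJ| = |J − N| = 37.995.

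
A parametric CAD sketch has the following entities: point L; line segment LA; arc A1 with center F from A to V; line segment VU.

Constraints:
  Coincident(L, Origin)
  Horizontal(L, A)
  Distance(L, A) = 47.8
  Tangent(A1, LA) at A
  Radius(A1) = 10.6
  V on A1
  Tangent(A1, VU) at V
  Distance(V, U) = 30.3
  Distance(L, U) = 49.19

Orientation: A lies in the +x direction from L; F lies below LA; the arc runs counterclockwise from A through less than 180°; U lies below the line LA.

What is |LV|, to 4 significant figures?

38.36

Checks: |FV| = 10.60 ✓; ∠(FV, VU) = 90.00° ✓; |VU| = 30.30 ✓; |LU| = 49.19 ✓.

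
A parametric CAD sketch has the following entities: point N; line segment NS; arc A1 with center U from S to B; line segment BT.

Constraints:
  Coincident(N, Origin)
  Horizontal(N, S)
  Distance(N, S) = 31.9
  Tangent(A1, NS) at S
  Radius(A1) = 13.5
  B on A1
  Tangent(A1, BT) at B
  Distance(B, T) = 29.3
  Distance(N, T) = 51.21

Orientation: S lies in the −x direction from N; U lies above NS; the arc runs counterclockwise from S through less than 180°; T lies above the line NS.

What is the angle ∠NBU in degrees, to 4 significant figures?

127.4°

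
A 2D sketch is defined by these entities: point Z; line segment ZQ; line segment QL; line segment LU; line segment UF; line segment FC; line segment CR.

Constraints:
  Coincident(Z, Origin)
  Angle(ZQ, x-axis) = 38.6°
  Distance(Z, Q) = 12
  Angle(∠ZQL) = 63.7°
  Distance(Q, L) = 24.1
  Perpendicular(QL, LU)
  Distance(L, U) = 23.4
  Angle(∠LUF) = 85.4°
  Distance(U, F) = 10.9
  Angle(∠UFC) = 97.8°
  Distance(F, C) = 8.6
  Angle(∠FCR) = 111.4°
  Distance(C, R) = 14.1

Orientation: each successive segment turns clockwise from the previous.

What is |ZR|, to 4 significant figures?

20.44

Z is at the origin; ZQ runs at 38.6° with length 12.0, so Q = (9.378, 7.487). ∠ZQL = 63.7° gives QL at -77.70° from the x-axis; with |QL| = 24.1, L = (14.51, -16.06). QL is perpendicular to LU, so LU runs at -167.7°; with |LU| = 23.4, U = (-8.351, -21.05). ∠LUF = 85.4° gives UF at 97.70° from the x-axis; with |UF| = 10.9, F = (-9.811, -10.24). ∠UFC = 97.8° gives FC at 15.50° from the x-axis; with |FC| = 8.6, C = (-1.524, -7.945). ∠FCR = 111.4° gives CR at -53.10° from the x-axis; with |CR| = 14.1, R = (6.942, -19.22). Then |ZR| = |R − Z| = 20.44.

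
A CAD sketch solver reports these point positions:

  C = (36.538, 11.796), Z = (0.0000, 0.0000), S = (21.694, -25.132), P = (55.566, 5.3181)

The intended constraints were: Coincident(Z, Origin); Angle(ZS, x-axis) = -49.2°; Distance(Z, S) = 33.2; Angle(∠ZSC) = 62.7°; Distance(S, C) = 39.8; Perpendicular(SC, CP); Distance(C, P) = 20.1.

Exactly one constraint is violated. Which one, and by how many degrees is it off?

Perpendicular(SC, CP) — off by 3.10°.

Z = (0.00, 0.00) ✓; ZS at -49.20° ✓; |ZS| = 33.20 ✓; ∠ZSC = 62.70° ✓; |SC| = 39.80 ✓; ∠(SC, CP) = 86.90° ✗; |CP| = 20.10 ✓.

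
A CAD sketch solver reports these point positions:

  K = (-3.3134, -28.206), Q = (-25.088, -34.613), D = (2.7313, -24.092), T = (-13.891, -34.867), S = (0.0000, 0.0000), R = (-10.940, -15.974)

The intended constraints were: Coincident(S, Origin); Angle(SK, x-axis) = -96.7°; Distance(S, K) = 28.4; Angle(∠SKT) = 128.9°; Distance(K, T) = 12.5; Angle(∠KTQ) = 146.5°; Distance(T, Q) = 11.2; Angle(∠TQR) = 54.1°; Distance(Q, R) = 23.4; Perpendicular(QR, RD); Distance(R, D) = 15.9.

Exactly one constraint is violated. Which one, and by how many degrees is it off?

Perpendicular(QR, RD) — off by 6.50°.

S = (0.00, 0.00) ✓; SK at -96.70° ✓; |SK| = 28.40 ✓; ∠SKT = 128.9° ✓; |KT| = 12.50 ✓; ∠KTQ = 146.5° ✓; |TQ| = 11.20 ✓; ∠TQR = 54.10° ✓; |QR| = 23.40 ✓; ∠(QR, RD) = 83.50° ✗; |RD| = 15.90 ✓.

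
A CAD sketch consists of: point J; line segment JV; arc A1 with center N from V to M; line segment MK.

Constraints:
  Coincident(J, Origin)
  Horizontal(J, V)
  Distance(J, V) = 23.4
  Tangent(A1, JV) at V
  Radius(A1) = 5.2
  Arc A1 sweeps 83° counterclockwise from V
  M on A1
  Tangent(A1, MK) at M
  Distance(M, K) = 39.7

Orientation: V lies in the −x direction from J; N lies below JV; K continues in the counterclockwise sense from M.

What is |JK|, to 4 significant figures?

55.22

J is at the origin; JV is horizontal with |JV| = 23.4 and V on the −x side, so V = (-23.40, 0.000). The tangent condition forces NV to be normal to JV, so N = V + (0, -5.2) = (-23.40, -5.200). On A1, V sits at bearing 90° from N; an 83° counterclockwise sweep puts M at bearing 173°, so M = N + 5.2·(cos 173°, sin 173°) = (-28.56, -4.566). Tangency of A1 to MK means the radius NM is perpendicular to MK, so MK runs along (−sin 173°, cos 173°); with |MK| = 39.7, K = (-33.40, -43.97). Then |JK| = |K − J| = 55.22.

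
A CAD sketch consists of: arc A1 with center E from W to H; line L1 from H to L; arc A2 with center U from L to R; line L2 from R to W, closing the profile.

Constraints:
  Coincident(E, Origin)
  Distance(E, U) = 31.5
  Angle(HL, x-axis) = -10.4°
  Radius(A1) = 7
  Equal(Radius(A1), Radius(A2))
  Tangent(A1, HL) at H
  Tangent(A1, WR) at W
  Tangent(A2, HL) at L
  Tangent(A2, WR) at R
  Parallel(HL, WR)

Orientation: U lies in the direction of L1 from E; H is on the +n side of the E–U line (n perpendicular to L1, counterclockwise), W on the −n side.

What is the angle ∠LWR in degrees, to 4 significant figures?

23.96°

Tangency of A1 to both parallel lines with radius 7.0 puts H and W at E ± 7.0·n: H = (1.264, 6.885), W = (-1.264, -6.885). Equal radii place L and R the same way about U: L = U + 7.0·n = (32.25, 1.199), R = U − 7.0·n = (29.72, -12.57). Then cos ∠LWR = WL·WR / (|WL||WR|), giving 23.96°.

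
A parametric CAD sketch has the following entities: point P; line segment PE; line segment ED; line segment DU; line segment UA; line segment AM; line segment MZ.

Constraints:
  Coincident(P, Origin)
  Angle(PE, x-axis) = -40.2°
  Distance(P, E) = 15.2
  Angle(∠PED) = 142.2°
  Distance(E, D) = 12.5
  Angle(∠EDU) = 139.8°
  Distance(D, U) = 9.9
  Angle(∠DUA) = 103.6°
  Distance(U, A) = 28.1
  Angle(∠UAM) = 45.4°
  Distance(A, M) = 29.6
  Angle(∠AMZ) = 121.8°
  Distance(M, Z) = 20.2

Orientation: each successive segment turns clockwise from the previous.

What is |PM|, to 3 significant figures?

11.5

P is at the origin; PE runs at -40.2° with length 15.2, so E = (11.6, -9.81). ∠PED = 142.2° gives ED at -78.0° from the x-axis; with |ED| = 12.5, D = (14.2, -22.0). ∠EDU = 139.8° gives DU at -118° from the x-axis; with |DU| = 9.9, U = (9.53, -30.8). ∠DUA = 103.6° gives UA at 165° from the x-axis; with |UA| = 28.1, A = (-17.7, -23.7). ∠UAM = 45.4° gives AM at 30.8° from the x-axis; with |AM| = 29.6, M = (7.76, -8.52). Then |PM| = |M − P| = 11.5.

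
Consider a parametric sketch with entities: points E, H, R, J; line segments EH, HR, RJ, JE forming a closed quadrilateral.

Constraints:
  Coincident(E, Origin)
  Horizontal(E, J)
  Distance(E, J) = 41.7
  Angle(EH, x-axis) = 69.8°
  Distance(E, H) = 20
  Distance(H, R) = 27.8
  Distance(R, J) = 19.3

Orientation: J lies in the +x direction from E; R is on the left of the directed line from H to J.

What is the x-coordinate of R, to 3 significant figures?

34.7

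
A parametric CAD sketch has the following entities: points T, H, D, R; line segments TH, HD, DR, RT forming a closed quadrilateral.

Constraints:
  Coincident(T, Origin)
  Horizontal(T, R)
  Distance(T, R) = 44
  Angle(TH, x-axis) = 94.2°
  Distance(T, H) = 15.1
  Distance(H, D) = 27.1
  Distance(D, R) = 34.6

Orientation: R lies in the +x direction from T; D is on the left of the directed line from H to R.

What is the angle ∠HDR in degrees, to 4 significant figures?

100.1°

Checks: |TR| = 44.00 ✓; |TH| = 15.10 ✓; |HD| = 27.10 ✓; |DR| = 34.60 ✓.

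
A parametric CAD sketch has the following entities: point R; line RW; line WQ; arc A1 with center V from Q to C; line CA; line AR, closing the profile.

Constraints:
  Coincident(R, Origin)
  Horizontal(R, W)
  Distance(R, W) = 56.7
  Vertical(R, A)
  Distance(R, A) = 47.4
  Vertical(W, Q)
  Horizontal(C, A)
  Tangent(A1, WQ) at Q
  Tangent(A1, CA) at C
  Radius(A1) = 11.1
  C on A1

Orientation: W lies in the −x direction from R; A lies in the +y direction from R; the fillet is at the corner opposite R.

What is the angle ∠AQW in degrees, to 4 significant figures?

101.1°

R is at the origin; R and W share the same y with |RW| = 56.7 and W on the −x side, so W = (-56.70, 0.000). R and A share the same x with |RA| = 47.4 and A on the +y side, so A = (0.000, 47.40). The virtual corner opposite R is at (-56.70, 47.40). A1 meets WQ tangentially, so VQ is at right angles to WQ and the tangent condition forces VC to be normal to CA, with radius 11.1, so the center V sits 11.1 in from both sides at V = (-45.60, 36.30). That places the tangent points at Q = (-56.70, 36.30) on WQ and C = (-45.60, 47.40) on CA. Then cos ∠AQW = QA·QW / (|QA||QW|), giving 101.1°.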